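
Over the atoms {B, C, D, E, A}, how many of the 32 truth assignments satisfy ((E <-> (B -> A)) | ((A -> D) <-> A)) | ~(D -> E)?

Initial set: {T (((E <-> (B -> A)) | ((A -> D) <-> A)) | ~(D -> E))}.
T (((E <-> (B -> A)) | ((A -> D) <-> A)) | ~(D -> E)): β-rule — branch into T ((E <-> (B -> A)) | ((A -> D) <-> A))  //  T ~(D -> E).
  branch 1 (add T ((E <-> (B -> A)) | ((A -> D) <-> A))):
    T ((E <-> (B -> A)) | ((A -> D) <-> A)): β-rule — branch into T (E <-> (B -> A))  //  T ((A -> D) <-> A).
      branch 1.1 (add T (E <-> (B -> A))):
        T (E <-> (B -> A)): β-rule — branch into T E, T (B -> A)  //  F E, F (B -> A).
          branch 1.1.1 (add T E, T (B -> A)):
            T (B -> A): β-rule — branch into F B  //  T A.
              branch 1.1.1.1 (add F B):
                ○ open, literals {B=0, E=1}.
              branch 1.1.1.2 (add T A):
                ○ open, literals {A=1, E=1}.
          branch 1.1.2 (add F E, F (B -> A)):
            F (B -> A): α-rule — add T B, F A.
            ○ open, literals {A=0, B=1, E=0}.
      branch 1.2 (add T ((A -> D) <-> A)):
        T ((A -> D) <-> A): β-rule — branch into T (A -> D), T A  //  F (A -> D), F A.
          branch 1.2.1 (add T (A -> D), T A):
            T (A -> D): β-rule — branch into F A  //  T D.
              branch 1.2.1.1 (add F A):
                × closes — contains both A and ~A.
              branch 1.2.1.2 (add T D):
                ○ open, literals {A=1, D=1}.
          branch 1.2.2 (add F (A -> D), F A):
            F (A -> D): α-rule — add T A, F D.
            × closes — contains both A and ~A.
  branch 2 (add T ~(D -> E)):
    T ~(D -> E): α-rule — add T D, F E.
    ○ open, literals {D=1, E=0}.
2 branches closed, 5 open.
Each open branch fixes some atoms; the unmentioned ones are free. Counting distinct full assignments: branch {B=0, E=1} (C, D, A) contributes 8 new; branch {A=1, E=1} (B, C, D) contributes 4 new; branch {A=0, B=1, E=0} (C, D) contributes 4 new; branch {A=1, D=1} (B, C, E) contributes 4 new; branch {D=1, E=0} (B, C, A) contributes 2 new. Total: 22.

22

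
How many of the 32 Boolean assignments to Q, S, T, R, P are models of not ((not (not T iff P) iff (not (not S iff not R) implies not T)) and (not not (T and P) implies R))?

Initial set: {not ((not (not T iff P) iff (not (not S iff not R) implies not T)) and (not not (T and P) implies R))}.
not ((not (not T iff P) iff (not (not S iff not R) implies not T)) and (not not (T and P) implies R)): β-rule — branch into not (not (not T iff P) iff (not (not S iff not R) implies not T))  //  not (not not (T and P) implies R).
  branch 1 (add not (not (not T iff P) iff (not (not S iff not R) implies not T))):
    not (not (not T iff P) iff (not (not S iff not R) implies not T)): β-rule — branch into not (not T iff P), not (not (not S iff not R) implies not T)  //  not not (not T iff P), (not (not S iff not R) implies not T).
      branch 1.1 (add not (not T iff P), not (not (not S iff not R) implies not T)):
        not (not (not S iff not R) implies not T): α-rule — add not (not S iff not R), not not T.
        not (not T iff P): β-rule — branch into not T, not P  //  not not T, P.
          branch 1.1.1 (add not T, not P):
            × closes — contains both T and not T.
          branch 1.1.2 (add not not T, P):
            not (not S iff not R): β-rule — branch into not S, not not R  //  not not S, not R.
              branch 1.1.2.1 (add not S, not not R):
                ○ open, literals {P=T, R=T, S=F, T=T}.
              branch 1.1.2.2 (add not not S, not R):
                ○ open, literals {P=T, R=F, S=T, T=T}.
      branch 1.2 (add not not (not T iff P), (not (not S iff not R) implies not T)):
        not not (not T iff P): β-rule — branch into not T, P  //  not not T, not P.
          branch 1.2.1 (add not T, P):
            (not (not S iff not R) implies not T): β-rule — branch into not not (not S iff not R)  //  not T.
              branch 1.2.1.1 (add not not (not S iff not R)):
                not not (not S iff not R): β-rule — branch into not S, not R  //  not not S, not not R.
                  branch 1.2.1.1.1 (add not S, not R):
                    ○ open, literals {P=T, R=F, S=F, T=F}.
                  branch 1.2.1.1.2 (add not not S, not not R):
                    ○ open, literals {P=T, R=T, S=T, T=F}.
              branch 1.2.1.2 (add not T):
                ○ open, literals {P=T, T=F}.
          branch 1.2.2 (add not not T, not P):
            (not (not S iff not R) implies not T): β-rule — branch into not not (not S iff not R)  //  not T.
              branch 1.2.2.1 (add not not (not S iff not R)):
                not not (not S iff not R): β-rule — branch into not S, not R  //  not not S, not not R.
                  branch 1.2.2.1.1 (add not S, not R):
                    ○ open, literals {P=F, R=F, S=F, T=T}.
                  branch 1.2.2.1.2 (add not not S, not not R):
                    ○ open, literals {P=F, R=T, S=T, T=T}.
              branch 1.2.2.2 (add not T):
                × closes — contains both T and not T.
  branch 2 (add not (not not (T and P) implies R)):
    not (not not (T and P) implies R): α-rule — add not not (T and P), not R.
    not not (T and P): drop double negation, giving (T and P).
    (T and P): α-rule — add T, P.
    ○ open, literals {P=T, R=F, T=T}.
2 branches closed, 8 open.
Each open branch fixes some atoms; the unmentioned ones are free. Counting distinct full assignments: branch {P=T, R=T, S=F, T=T} (Q) contributes 2 new; branch {P=T, R=F, S=T, T=T} (Q) contributes 2 new; branch {P=T, R=F, S=F, T=F} (Q) contributes 2 new; branch {P=T, R=T, S=T, T=F} (Q) contributes 2 new; branch {P=T, T=F} (Q, S, R) contributes 4 new; branch {P=F, R=F, S=F, T=T} (Q) contributes 2 new; branch {P=F, R=T, S=T, T=T} (Q) contributes 2 new; branch {P=T, R=F, T=T} (Q, S) contributes 2 new. Total: 18.

18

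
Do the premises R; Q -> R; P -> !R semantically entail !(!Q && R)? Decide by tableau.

Initial set: {R; (Q -> R); (P -> !R); !!(!Q && R)}.
!!(!Q && R): α-rule — add !Q, R.
(Q -> R): β-rule — branch into !Q  //  R.
  branch 1 (add !Q):
    (P -> !R): β-rule — branch into !P  //  !R.
      branch 1.1 (add !P):
        ○ open, literals {P=0, Q=0, R=1}.
      branch 1.2 (add !R):
        × closes — contains both R and !R.
  branch 2 (add R):
    (P -> !R): β-rule — branch into !P  //  !R.
      branch 2.1 (add !P):
        ○ open, literals {P=0, Q=0, R=1}.
      branch 2.2 (add !R):
        × closes — contains both R and !R.
2 branches closed, 2 open.
An open branch gives a countermodel: P=0, Q=0, R=1 (unmentioned atoms arbitrary); the premises hold there but the conclusion fails.

No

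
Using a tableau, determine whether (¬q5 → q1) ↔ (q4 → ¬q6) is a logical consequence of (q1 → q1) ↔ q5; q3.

Initial set: {((q1 → q1) ↔ q5); q3; ¬((¬q5 → q1) ↔ (q4 → ¬q6))}.
((q1 → q1) ↔ q5): β-rule — branch into (q1 → q1), q5  //  ¬(q1 → q1), ¬q5.
  branch 1 (add (q1 → q1), q5):
    ¬((¬q5 → q1) ↔ (q4 → ¬q6)): β-rule — branch into (¬q5 → q1), ¬(q4 → ¬q6)  //  ¬(¬q5 → q1), (q4 → ¬q6).
      branch 1.1 (add (¬q5 → q1), ¬(q4 → ¬q6)):
        ¬(q4 → ¬q6): α-rule — add q4, ¬¬q6.
        (q1 → q1): β-rule — branch into ¬q1  //  q1.
          branch 1.1.1 (add ¬q1):
            (¬q5 → q1): β-rule — branch into ¬¬q5  //  q1.
              branch 1.1.1.1 (add ¬¬q5):
                ○ open, literals {q1=false, q3=true, q4=true, q5=true, q6=true}.
              branch 1.1.1.2 (add q1):
                × closes — contains both q1 and ¬q1.
          branch 1.1.2 (add q1):
            (¬q5 → q1): β-rule — branch into ¬¬q5  //  q1.
              branch 1.1.2.1 (add ¬¬q5):
                ○ open, literals {q1=true, q3=true, q4=true, q5=true, q6=true}.
              branch 1.1.2.2 (add q1):
                ○ open, literals {q1=true, q3=true, q4=true, q5=true, q6=true}.
      branch 1.2 (add ¬(¬q5 → q1), (q4 → ¬q6)):
        ¬(¬q5 → q1): α-rule — add ¬q5, ¬q1.
        × closes — contains both q5 and ¬q5.
  branch 2 (add ¬(q1 → q1), ¬q5):
    ¬(q1 → q1): α-rule — add q1, ¬q1.
    × closes — contains both q1 and ¬q1.
3 branches closed, 3 open.
An open branch gives a countermodel: q1=false, q3=true, q4=true, q5=true, q6=true (unmentioned atoms arbitrary); the premises hold there but the conclusion fails.

No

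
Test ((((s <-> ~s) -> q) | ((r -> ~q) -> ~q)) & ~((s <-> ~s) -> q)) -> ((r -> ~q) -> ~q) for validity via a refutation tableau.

Assume the negation and expand:
Initial set: {~(((((s <-> ~s) -> q) | ((r -> ~q) -> ~q)) & ~((s <-> ~s) -> q)) -> ((r -> ~q) -> ~q))}.
~(((((s <-> ~s) -> q) | ((r -> ~q) -> ~q)) & ~((s <-> ~s) -> q)) -> ((r -> ~q) -> ~q)): α-rule — add ((((s <-> ~s) -> q) | ((r -> ~q) -> ~q)) & ~((s <-> ~s) -> q)), ~((r -> ~q) -> ~q).
((((s <-> ~s) -> q) | ((r -> ~q) -> ~q)) & ~((s <-> ~s) -> q)): α-rule — add (((s <-> ~s) -> q) | ((r -> ~q) -> ~q)), ~((s <-> ~s) -> q).
~((r -> ~q) -> ~q): α-rule — add (r -> ~q), ~~q.
~((s <-> ~s) -> q): α-rule — add (s <-> ~s), ~q.
× closes — contains both q and ~q.
All 1 branch closes.
Every branch closed, so the negation is unsatisfiable and the formula is valid.

Valid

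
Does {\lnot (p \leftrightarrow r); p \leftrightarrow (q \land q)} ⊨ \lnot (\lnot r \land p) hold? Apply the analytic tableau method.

Initial set: {\lnot (p \leftrightarrow r); (p \leftrightarrow (q \land q)); \lnot \lnot (\lnot r \land p)}.
\lnot \lnot (\lnot r \land p): α-rule — add \lnot r, p.
\lnot (p \leftrightarrow r): β-rule — branch into p, \lnot r  //  \lnot p, r.
  branch 1 (add p, \lnot r):
    (p \leftrightarrow (q \land q)): β-rule — branch into p, (q \land q)  //  \lnot p, \lnot (q \land q).
      branch 1.1 (add p, (q \land q)):
        (q \land q): α-rule — add q, q.
        ○ open, literals {p=T, q=T, r=F}.
      branch 1.2 (add \lnot p, \lnot (q \land q)):
        × closes — contains both p and \lnot p.
  branch 2 (add \lnot p, r):
    × closes — contains both p and \lnot p.
2 branches closed, 1 open.
An open branch gives a countermodel: p=T, q=T, r=F (unmentioned atoms arbitrary); the premises hold there but the conclusion fails.

No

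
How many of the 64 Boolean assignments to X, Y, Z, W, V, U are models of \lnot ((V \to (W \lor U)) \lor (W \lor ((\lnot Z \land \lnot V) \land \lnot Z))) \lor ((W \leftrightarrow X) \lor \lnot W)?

48

Initial set: {(\lnot ((V \to (W \lor U)) \lor (W \lor ((\lnot Z \land \lnot V) \land \lnot Z))) \lor ((W \leftrightarrow X) \lor \lnot W))}.
(\lnot ((V \to (W \lor U)) \lor (W \lor ((\lnot Z \land \lnot V) \land \lnot Z))) \lor ((W \leftrightarrow X) \lor \lnot W)): β-rule — branch into \lnot ((V \to (W \lor U)) \lor (W \lor ((\lnot Z \land \lnot V) \land \lnot Z)))  //  ((W \leftrightarrow X) \lor \lnot W).
  branch 1 (add \lnot ((V \to (W \lor U)) \lor (W \lor ((\lnot Z \land \lnot V) \land \lnot Z)))):
    \lnot ((V \to (W \lor U)) \lor (W \lor ((\lnot Z \land \lnot V) \land \lnot Z))): α-rule — add \lnot (V \to (W \lor U)), \lnot (W \lor ((\lnot Z \land \lnot V) \land \lnot Z)).
    \lnot (V \to (W \lor U)): α-rule — add V, \lnot (W \lor U).
    \lnot (W \lor ((\lnot Z \land \lnot V) \land \lnot Z)): α-rule — add \lnot W, \lnot ((\lnot Z \land \lnot V) \land \lnot Z).
    \lnot (W \lor U): α-rule — add \lnot W, \lnot U.
    \lnot ((\lnot Z \land \lnot V) \land \lnot Z): β-rule — branch into \lnot (\lnot Z \land \lnot V)  //  \lnot \lnot Z.
      branch 1.1 (add \lnot (\lnot Z \land \lnot V)):
        \lnot (\lnot Z \land \lnot V): β-rule — branch into \lnot \lnot Z  //  \lnot \lnot V.
          branch 1.1.1 (add \lnot \lnot Z):
            ○ open, literals {U=F, V=T, W=F, Z=T}.
          branch 1.1.2 (add \lnot \lnot V):
            ○ open, literals {U=F, V=T, W=F}.
      branch 1.2 (add \lnot \lnot Z):
        ○ open, literals {U=F, V=T, W=F, Z=T}.
  branch 2 (add ((W \leftrightarrow X) \lor \lnot W)):
    ((W \leftrightarrow X) \lor \lnot W): β-rule — branch into (W \leftrightarrow X)  //  \lnot W.
      branch 2.1 (add (W \leftrightarrow X)):
        (W \leftrightarrow X): β-rule — branch into W, X  //  \lnot W, \lnot X.
          branch 2.1.1 (add W, X):
            ○ open, literals {W=T, X=T}.
          branch 2.1.2 (add \lnot W, \lnot X):
            ○ open, literals {W=F, X=F}.
      branch 2.2 (add \lnot W):
        ○ open, literals {W=F}.
0 branches closed, 6 open.
Each open branch fixes some atoms; the unmentioned ones are free. Counting distinct full assignments: branch {U=F, V=T, W=F, Z=T} (X, Y) contributes 4 new; branch {U=F, V=T, W=F} (X, Y, Z) contributes 4 new; branch {U=F, V=T, W=F, Z=T} (X, Y) contributes 0 new; branch {W=T, X=T} (Y, Z, V, U) contributes 16 new; branch {W=F, X=F} (Y, Z, V, U) contributes 12 new; branch {W=F} (X, Y, Z, V, U) contributes 12 new. Total: 48.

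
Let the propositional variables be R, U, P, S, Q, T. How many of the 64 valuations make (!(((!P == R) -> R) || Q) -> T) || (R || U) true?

62

Initial set: {((!(((!P == R) -> R) || Q) -> T) || (R || U))}.
((!(((!P == R) -> R) || Q) -> T) || (R || U)): β-rule — branch into (!(((!P == R) -> R) || Q) -> T)  //  (R || U).
  branch 1 (add (!(((!P == R) -> R) || Q) -> T)):
    (!(((!P == R) -> R) || Q) -> T): β-rule — branch into !!(((!P == R) -> R) || Q)  //  T.
      branch 1.1 (add !!(((!P == R) -> R) || Q)):
        !!(((!P == R) -> R) || Q): β-rule — branch into ((!P == R) -> R)  //  Q.
          branch 1.1.1 (add ((!P == R) -> R)):
            ((!P == R) -> R): β-rule — branch into !(!P == R)  //  R.
              branch 1.1.1.1 (add !(!P == R)):
                !(!P == R): β-rule — branch into !P, !R  //  !!P, R.
                  branch 1.1.1.1.1 (add !P, !R):
                    ○ open, literals {P=false, R=false}.
                  branch 1.1.1.1.2 (add !!P, R):
                    ○ open, literals {P=true, R=true}.
              branch 1.1.1.2 (add R):
                ○ open, literals {R=true}.
          branch 1.1.2 (add Q):
            ○ open, literals {Q=true}.
      branch 1.2 (add T):
        ○ open, literals {T=true}.
  branch 2 (add (R || U)):
    (R || U): β-rule — branch into R  //  U.
      branch 2.1 (add R):
        ○ open, literals {R=true}.
      branch 2.2 (add U):
        ○ open, literals {U=true}.
0 branches closed, 7 open.
Each open branch fixes some atoms; the unmentioned ones are free. Counting distinct full assignments: branch {P=false, R=false} (U, S, Q, T) contributes 16 new; branch {P=true, R=true} (U, S, Q, T) contributes 16 new; branch {R=true} (U, P, S, Q, T) contributes 16 new; branch {Q=true} (R, U, P, S, T) contributes 8 new; branch {T=true} (R, U, P, S, Q) contributes 4 new; branch {R=true} (U, P, S, Q, T) contributes 0 new; branch {U=true} (R, P, S, Q, T) contributes 2 new. Total: 62.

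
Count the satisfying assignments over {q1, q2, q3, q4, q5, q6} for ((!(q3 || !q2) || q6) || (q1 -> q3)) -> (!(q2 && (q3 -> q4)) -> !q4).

Initial set: {(((!(q3 || !q2) || q6) || (q1 -> q3)) -> (!(q2 && (q3 -> q4)) -> !q4))}.
(((!(q3 || !q2) || q6) || (q1 -> q3)) -> (!(q2 && (q3 -> q4)) -> !q4)): β-rule — branch into !((!(q3 || !q2) || q6) || (q1 -> q3))  //  (!(q2 && (q3 -> q4)) -> !q4).
  branch 1 (add !((!(q3 || !q2) || q6) || (q1 -> q3))):
    !((!(q3 || !q2) || q6) || (q1 -> q3)): α-rule — add !(!(q3 || !q2) || q6), !(q1 -> q3).
    !(!(q3 || !q2) || q6): α-rule — add !!(q3 || !q2), !q6.
    !(q1 -> q3): α-rule — add q1, !q3.
    !!(q3 || !q2): β-rule — branch into q3  //  !q2.
      branch 1.1 (add q3):
        × closes — contains both q3 and !q3.
      branch 1.2 (add !q2):
        ○ open, literals {q1=true, q2=false, q3=false, q6=false}.
  branch 2 (add (!(q2 && (q3 -> q4)) -> !q4)):
    (!(q2 && (q3 -> q4)) -> !q4): β-rule — branch into !!(q2 && (q3 -> q4))  //  !q4.
      branch 2.1 (add !!(q2 && (q3 -> q4))):
        !!(q2 && (q3 -> q4)): α-rule — add q2, (q3 -> q4).
        (q3 -> q4): β-rule — branch into !q3  //  q4.
          branch 2.1.1 (add !q3):
            ○ open, literals {q2=true, q3=false}.
          branch 2.1.2 (add q4):
            ○ open, literals {q2=true, q4=true}.
      branch 2.2 (add !q4):
        ○ open, literals {q4=false}.
1 branch closed, 4 open.
Each open branch fixes some atoms; the unmentioned ones are free. Counting distinct full assignments: branch {q1=true, q2=false, q3=false, q6=false} (q4, q5) contributes 4 new; branch {q2=true, q3=false} (q1, q4, q5, q6) contributes 16 new; branch {q2=true, q4=true} (q1, q3, q5, q6) contributes 8 new; branch {q4=false} (q1, q2, q3, q5, q6) contributes 22 new. Total: 50.

50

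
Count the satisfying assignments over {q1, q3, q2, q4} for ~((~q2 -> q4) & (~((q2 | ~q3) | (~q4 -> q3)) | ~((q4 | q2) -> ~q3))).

Initial set: {~((~q2 -> q4) & (~((q2 | ~q3) | (~q4 -> q3)) | ~((q4 | q2) -> ~q3)))}.
~((~q2 -> q4) & (~((q2 | ~q3) | (~q4 -> q3)) | ~((q4 | q2) -> ~q3))): β-rule — branch into ~(~q2 -> q4)  //  ~(~((q2 | ~q3) | (~q4 -> q3)) | ~((q4 | q2) -> ~q3)).
  branch 1 (add ~(~q2 -> q4)):
    ~(~q2 -> q4): α-rule — add ~q2, ~q4.
    ○ open, literals {q2=false, q4=false}.
  branch 2 (add ~(~((q2 | ~q3) | (~q4 -> q3)) | ~((q4 | q2) -> ~q3))):
    ~(~((q2 | ~q3) | (~q4 -> q3)) | ~((q4 | q2) -> ~q3)): α-rule — add ~~((q2 | ~q3) | (~q4 -> q3)), ~~((q4 | q2) -> ~q3).
    ~~((q2 | ~q3) | (~q4 -> q3)): β-rule — branch into (q2 | ~q3)  //  (~q4 -> q3).
      branch 2.1 (add (q2 | ~q3)):
        ~~((q4 | q2) -> ~q3): β-rule — branch into ~(q4 | q2)  //  ~q3.
          branch 2.1.1 (add ~(q4 | q2)):
            ~(q4 | q2): α-rule — add ~q4, ~q2.
            (q2 | ~q3): β-rule — branch into q2  //  ~q3.
              branch 2.1.1.1 (add q2):
                × closes — contains both q2 and ~q2.
              branch 2.1.1.2 (add ~q3):
                ○ open, literals {q2=false, q3=false, q4=false}.
          branch 2.1.2 (add ~q3):
            (q2 | ~q3): β-rule — branch into q2  //  ~q3.
              branch 2.1.2.1 (add q2):
                ○ open, literals {q2=true, q3=false}.
              branch 2.1.2.2 (add ~q3):
                ○ open, literals {q3=false}.
      branch 2.2 (add (~q4 -> q3)):
        ~~((q4 | q2) -> ~q3): β-rule — branch into ~(q4 | q2)  //  ~q3.
          branch 2.2.1 (add ~(q4 | q2)):
            ~(q4 | q2): α-rule — add ~q4, ~q2.
            (~q4 -> q3): β-rule — branch into ~~q4  //  q3.
              branch 2.2.1.1 (add ~~q4):
                × closes — contains both q4 and ~q4.
              branch 2.2.1.2 (add q3):
                ○ open, literals {q2=false, q3=true, q4=false}.
          branch 2.2.2 (add ~q3):
            (~q4 -> q3): β-rule — branch into ~~q4  //  q3.
              branch 2.2.2.1 (add ~~q4):
                ○ open, literals {q3=false, q4=true}.
              branch 2.2.2.2 (add q3):
                × closes — contains both q3 and ~q3.
3 branches closed, 6 open.
Each open branch fixes some atoms; the unmentioned ones are free. Counting distinct full assignments: branch {q2=false, q4=false} (q1, q3) contributes 4 new; branch {q2=false, q3=false, q4=false} (q1) contributes 0 new; branch {q2=true, q3=false} (q1, q4) contributes 4 new; branch {q3=false} (q1, q2, q4) contributes 2 new; branch {q2=false, q3=true, q4=false} (q1) contributes 0 new; branch {q3=false, q4=true} (q1, q2) contributes 0 new. Total: 10.

10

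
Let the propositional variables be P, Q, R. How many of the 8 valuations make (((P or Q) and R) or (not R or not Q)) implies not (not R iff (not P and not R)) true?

Initial set: {((((P or Q) and R) or (not R or not Q)) implies not (not R iff (not P and not R)))}.
((((P or Q) and R) or (not R or not Q)) implies not (not R iff (not P and not R))): β-rule — branch into not (((P or Q) and R) or (not R or not Q))  //  not (not R iff (not P and not R)).
  branch 1 (add not (((P or Q) and R) or (not R or not Q))):
    not (((P or Q) and R) or (not R or not Q)): α-rule — add not ((P or Q) and R), not (not R or not Q).
    not (not R or not Q): α-rule — add not not R, not not Q.
    not ((P or Q) and R): β-rule — branch into not (P or Q)  //  not R.
      branch 1.1 (add not (P or Q)):
        not (P or Q): α-rule — add not P, not Q.
        × closes — contains both Q and not Q.
      branch 1.2 (add not R):
        × closes — contains both R and not R.
  branch 2 (add not (not R iff (not P and not R))):
    not (not R iff (not P and not R)): β-rule — branch into not R, not (not P and not R)  //  not not R, (not P and not R).
      branch 2.1 (add not R, not (not P and not R)):
        not (not P and not R): β-rule — branch into not not P  //  not not R.
          branch 2.1.1 (add not not P):
            ○ open, literals {P=true, R=false}.
          branch 2.1.2 (add not not R):
            × closes — contains both R and not R.
      branch 2.2 (add not not R, (not P and not R)):
        (not P and not R): α-rule — add not P, not R.
        × closes — contains both R and not R.
4 branches closed, 1 open.
Each open branch fixes some atoms; the unmentioned ones are free. Counting distinct full assignments: branch {P=true, R=false} (Q) contributes 2 new. Total: 2.

2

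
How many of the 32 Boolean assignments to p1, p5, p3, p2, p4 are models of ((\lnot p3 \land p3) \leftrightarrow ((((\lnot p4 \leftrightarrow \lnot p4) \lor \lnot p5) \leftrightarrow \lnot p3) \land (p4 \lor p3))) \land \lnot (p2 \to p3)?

4

Initial set: {(((\lnot p3 \land p3) \leftrightarrow ((((\lnot p4 \leftrightarrow \lnot p4) \lor \lnot p5) \leftrightarrow \lnot p3) \land (p4 \lor p3))) \land \lnot (p2 \to p3))}.
(((\lnot p3 \land p3) \leftrightarrow ((((\lnot p4 \leftrightarrow \lnot p4) \lor \lnot p5) \leftrightarrow \lnot p3) \land (p4 \lor p3))) \land \lnot (p2 \to p3)): α-rule — add ((\lnot p3 \land p3) \leftrightarrow ((((\lnot p4 \leftrightarrow \lnot p4) \lor \lnot p5) \leftrightarrow \lnot p3) \land (p4 \lor p3))), \lnot (p2 \to p3).
\lnot (p2 \to p3): α-rule — add p2, \lnot p3.
((\lnot p3 \land p3) \leftrightarrow ((((\lnot p4 \leftrightarrow \lnot p4) \lor \lnot p5) \leftrightarrow \lnot p3) \land (p4 \lor p3))): β-rule — branch into (\lnot p3 \land p3), ((((\lnot p4 \leftrightarrow \lnot p4) \lor \lnot p5) \leftrightarrow \lnot p3) \land (p4 \lor p3))  //  \lnot (\lnot p3 \land p3), \lnot ((((\lnot p4 \leftrightarrow \lnot p4) \lor \lnot p5) \leftrightarrow \lnot p3) \land (p4 \lor p3)).
  branch 1 (add (\lnot p3 \land p3), ((((\lnot p4 \leftrightarrow \lnot p4) \lor \lnot p5) \leftrightarrow \lnot p3) \land (p4 \lor p3))):
    (\lnot p3 \land p3): α-rule — add \lnot p3, p3.
    × closes — contains both p3 and \lnot p3.
  branch 2 (add \lnot (\lnot p3 \land p3), \lnot ((((\lnot p4 \leftrightarrow \lnot p4) \lor \lnot p5) \leftrightarrow \lnot p3) \land (p4 \lor p3))):
    \lnot (\lnot p3 \land p3): β-rule — branch into \lnot \lnot p3  //  \lnot p3.
      branch 2.1 (add \lnot \lnot p3):
        × closes — contains both p3 and \lnot p3.
      branch 2.2 (add \lnot p3):
        \lnot ((((\lnot p4 \leftrightarrow \lnot p4) \lor \lnot p5) \leftrightarrow \lnot p3) \land (p4 \lor p3)): β-rule — branch into \lnot (((\lnot p4 \leftrightarrow \lnot p4) \lor \lnot p5) \leftrightarrow \lnot p3)  //  \lnot (p4 \lor p3).
          branch 2.2.1 (add \lnot (((\lnot p4 \leftrightarrow \lnot p4) \lor \lnot p5) \leftrightarrow \lnot p3)):
            \lnot (((\lnot p4 \leftrightarrow \lnot p4) \lor \lnot p5) \leftrightarrow \lnot p3): β-rule — branch into ((\lnot p4 \leftrightarrow \lnot p4) \lor \lnot p5), \lnot \lnot p3  //  \lnot ((\lnot p4 \leftrightarrow \lnot p4) \lor \lnot p5), \lnot p3.
              branch 2.2.1.1 (add ((\lnot p4 \leftrightarrow \lnot p4) \lor \lnot p5), \lnot \lnot p3):
                × closes — contains both p3 and \lnot p3.
              branch 2.2.1.2 (add \lnot ((\lnot p4 \leftrightarrow \lnot p4) \lor \lnot p5), \lnot p3):
                \lnot ((\lnot p4 \leftrightarrow \lnot p4) \lor \lnot p5): α-rule — add \lnot (\lnot p4 \leftrightarrow \lnot p4), \lnot \lnot p5.
                \lnot (\lnot p4 \leftrightarrow \lnot p4): β-rule — branch into \lnot p4, \lnot \lnot p4  //  \lnot \lnot p4, \lnot p4.
                  branch 2.2.1.2.1 (add \lnot p4, \lnot \lnot p4):
                    × closes — contains both p4 and \lnot p4.
                  branch 2.2.1.2.2 (add \lnot \lnot p4, \lnot p4):
                    × closes — contains both p4 and \lnot p4.
          branch 2.2.2 (add \lnot (p4 \lor p3)):
            \lnot (p4 \lor p3): α-rule — add \lnot p4, \lnot p3.
            ○ open, literals {p2=T, p3=F, p4=F}.
5 branches closed, 1 open.
Each open branch fixes some atoms; the unmentioned ones are free. Counting distinct full assignments: branch {p2=T, p3=F, p4=F} (p1, p5) contributes 4 new. Total: 4.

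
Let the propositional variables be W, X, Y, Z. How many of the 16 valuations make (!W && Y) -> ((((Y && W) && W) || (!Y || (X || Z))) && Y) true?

15

Initial set: {((!W && Y) -> ((((Y && W) && W) || (!Y || (X || Z))) && Y))}.
((!W && Y) -> ((((Y && W) && W) || (!Y || (X || Z))) && Y)): β-rule — branch into !(!W && Y)  //  ((((Y && W) && W) || (!Y || (X || Z))) && Y).
  branch 1 (add !(!W && Y)):
    !(!W && Y): β-rule — branch into !!W  //  !Y.
      branch 1.1 (add !!W):
        ○ open, literals {W=T}.
      branch 1.2 (add !Y):
        ○ open, literals {Y=F}.
  branch 2 (add ((((Y && W) && W) || (!Y || (X || Z))) && Y)):
    ((((Y && W) && W) || (!Y || (X || Z))) && Y): α-rule — add (((Y && W) && W) || (!Y || (X || Z))), Y.
    (((Y && W) && W) || (!Y || (X || Z))): β-rule — branch into ((Y && W) && W)  //  (!Y || (X || Z)).
      branch 2.1 (add ((Y && W) && W)):
        ((Y && W) && W): α-rule — add (Y && W), W.
        (Y && W): α-rule — add Y, W.
        ○ open, literals {W=T, Y=T}.
      branch 2.2 (add (!Y || (X || Z))):
        (!Y || (X || Z)): β-rule — branch into !Y  //  (X || Z).
          branch 2.2.1 (add !Y):
            × closes — contains both Y and !Y.
          branch 2.2.2 (add (X || Z)):
            (X || Z): β-rule — branch into X  //  Z.
              branch 2.2.2.1 (add X):
                ○ open, literals {X=T, Y=T}.
              branch 2.2.2.2 (add Z):
                ○ open, literals {Y=T, Z=T}.
1 branch closed, 5 open.
Each open branch fixes some atoms; the unmentioned ones are free. Counting distinct full assignments: branch {W=T} (X, Y, Z) contributes 8 new; branch {Y=F} (W, X, Z) contributes 4 new; branch {W=T, Y=T} (X, Z) contributes 0 new; branch {X=T, Y=T} (W, Z) contributes 2 new; branch {Y=T, Z=T} (W, X) contributes 1 new. Total: 15.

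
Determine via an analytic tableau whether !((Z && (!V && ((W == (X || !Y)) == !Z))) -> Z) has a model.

Unsatisfiable

Initial set: {!((Z && (!V && ((W == (X || !Y)) == !Z))) -> Z)}.
!((Z && (!V && ((W == (X || !Y)) == !Z))) -> Z): α-rule — add (Z && (!V && ((W == (X || !Y)) == !Z))), !Z.
(Z && (!V && ((W == (X || !Y)) == !Z))): α-rule — add Z, (!V && ((W == (X || !Y)) == !Z)).
× closes — contains both Z and !Z.
All 1 branch closes.
Every branch closed; the formula is unsatisfiable.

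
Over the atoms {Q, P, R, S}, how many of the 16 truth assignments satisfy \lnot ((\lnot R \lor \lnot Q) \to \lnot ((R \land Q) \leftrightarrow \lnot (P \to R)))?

Initial set: {\lnot ((\lnot R \lor \lnot Q) \to \lnot ((R \land Q) \leftrightarrow \lnot (P \to R)))}.
\lnot ((\lnot R \lor \lnot Q) \to \lnot ((R \land Q) \leftrightarrow \lnot (P \to R))): α-rule — add (\lnot R \lor \lnot Q), \lnot \lnot ((R \land Q) \leftrightarrow \lnot (P \to R)).
(\lnot R \lor \lnot Q): β-rule — branch into \lnot R  //  \lnot Q.
  branch 1 (add \lnot R):
    \lnot \lnot ((R \land Q) \leftrightarrow \lnot (P \to R)): β-rule — branch into (R \land Q), \lnot (P \to R)  //  \lnot (R \land Q), \lnot \lnot (P \to R).
      branch 1.1 (add (R \land Q), \lnot (P \to R)):
        (R \land Q): α-rule — add R, Q.
        × closes — contains both R and \lnot R.
      branch 1.2 (add \lnot (R \land Q), \lnot \lnot (P \to R)):
        \lnot (R \land Q): β-rule — branch into \lnot R  //  \lnot Q.
          branch 1.2.1 (add \lnot R):
            \lnot \lnot (P \to R): β-rule — branch into \lnot P  //  R.
              branch 1.2.1.1 (add \lnot P):
                ○ open, literals {P=0, R=0}.
              branch 1.2.1.2 (add R):
                × closes — contains both R and \lnot R.
          branch 1.2.2 (add \lnot Q):
            \lnot \lnot (P \to R): β-rule — branch into \lnot P  //  R.
              branch 1.2.2.1 (add \lnot P):
                ○ open, literals {P=0, Q=0, R=0}.
              branch 1.2.2.2 (add R):
                × closes — contains both R and \lnot R.
  branch 2 (add \lnot Q):
    \lnot \lnot ((R \land Q) \leftrightarrow \lnot (P \to R)): β-rule — branch into (R \land Q), \lnot (P \to R)  //  \lnot (R \land Q), \lnot \lnot (P \to R).
      branch 2.1 (add (R \land Q), \lnot (P \to R)):
        (R \land Q): α-rule — add R, Q.
        × closes — contains both Q and \lnot Q.
      branch 2.2 (add \lnot (R \land Q), \lnot \lnot (P \to R)):
        \lnot (R \land Q): β-rule — branch into \lnot R  //  \lnot Q.
          branch 2.2.1 (add \lnot R):
            \lnot \lnot (P \to R): β-rule — branch into \lnot P  //  R.
              branch 2.2.1.1 (add \lnot P):
                ○ open, literals {P=0, Q=0, R=0}.
              branch 2.2.1.2 (add R):
                × closes — contains both R and \lnot R.
          branch 2.2.2 (add \lnot Q):
            \lnot \lnot (P \to R): β-rule — branch into \lnot P  //  R.
              branch 2.2.2.1 (add \lnot P):
                ○ open, literals {P=0, Q=0}.
              branch 2.2.2.2 (add R):
                ○ open, literals {Q=0, R=1}.
5 branches closed, 5 open.
Each open branch fixes some atoms; the unmentioned ones are free. Counting distinct full assignments: branch {P=0, R=0} (Q, S) contributes 4 new; branch {P=0, Q=0, R=0} (S) contributes 0 new; branch {P=0, Q=0, R=0} (S) contributes 0 new; branch {P=0, Q=0} (R, S) contributes 2 new; branch {Q=0, R=1} (P, S) contributes 2 new. Total: 8.

8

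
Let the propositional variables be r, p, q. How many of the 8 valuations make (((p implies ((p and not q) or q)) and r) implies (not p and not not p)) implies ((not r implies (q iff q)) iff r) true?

4

Initial set: {T ((((p implies ((p and not q) or q)) and r) implies (not p and not not p)) implies ((not r implies (q iff q)) iff r))}.
T ((((p implies ((p and not q) or q)) and r) implies (not p and not not p)) implies ((not r implies (q iff q)) iff r)): β-rule — branch into F (((p implies ((p and not q) or q)) and r) implies (not p and not not p))  //  T ((not r implies (q iff q)) iff r).
  branch 1 (add F (((p implies ((p and not q) or q)) and r) implies (not p and not not p))):
    F (((p implies ((p and not q) or q)) and r) implies (not p and not not p)): α-rule — add T ((p implies ((p and not q) or q)) and r), F (not p and not not p).
    T ((p implies ((p and not q) or q)) and r): α-rule — add T (p implies ((p and not q) or q)), T r.
    F (not p and not not p): β-rule — branch into F not p  //  F not not p.
      branch 1.1 (add F not p):
        T (p implies ((p and not q) or q)): β-rule — branch into F p  //  T ((p and not q) or q).
          branch 1.1.1 (add F p):
            × closes — contains both p and not p.
          branch 1.1.2 (add T ((p and not q) or q)):
            T ((p and not q) or q): β-rule — branch into T (p and not q)  //  T q.
              branch 1.1.2.1 (add T (p and not q)):
                T (p and not q): α-rule — add T p, T not q.
                ○ open, literals {p=T, q=F, r=T}.
              branch 1.1.2.2 (add T q):
                ○ open, literals {p=T, q=T, r=T}.
      branch 1.2 (add F not not p):
        F not not p: drop double negation, giving F p.
        T (p implies ((p and not q) or q)): β-rule — branch into F p  //  T ((p and not q) or q).
          branch 1.2.1 (add F p):
            ○ open, literals {p=F, r=T}.
          branch 1.2.2 (add T ((p and not q) or q)):
            T ((p and not q) or q): β-rule — branch into T (p and not q)  //  T q.
              branch 1.2.2.1 (add T (p and not q)):
                T (p and not q): α-rule — add T p, T not q.
                × closes — contains both p and not p.
              branch 1.2.2.2 (add T q):
                ○ open, literals {p=F, q=T, r=T}.
  branch 2 (add T ((not r implies (q iff q)) iff r)):
    T ((not r implies (q iff q)) iff r): β-rule — branch into T (not r implies (q iff q)), T r  //  F (not r implies (q iff q)), F r.
      branch 2.1 (add T (not r implies (q iff q)), T r):
        T (not r implies (q iff q)): β-rule — branch into F not r  //  T (q iff q).
          branch 2.1.1 (add F not r):
            ○ open, literals {r=T}.
          branch 2.1.2 (add T (q iff q)):
            T (q iff q): β-rule — branch into T q, T q  //  F q, F q.
              branch 2.1.2.1 (add T q, T q):
                ○ open, literals {q=T, r=T}.
              branch 2.1.2.2 (add F q, F q):
                ○ open, literals {q=F, r=T}.
      branch 2.2 (add F (not r implies (q iff q)), F r):
        F (not r implies (q iff q)): α-rule — add T not r, F (q iff q).
        F (q iff q): β-rule — branch into T q, F q  //  F q, T q.
          branch 2.2.1 (add T q, F q):
            × closes — contains both q and not q.
          branch 2.2.2 (add F q, T q):
            × closes — contains both q and not q.
4 branches closed, 7 open.
Each open branch fixes some atoms; the unmentioned ones are free. Counting distinct full assignments: branch {p=T, q=F, r=T} (none free) contributes 1 new; branch {p=T, q=T, r=T} (none free) contributes 1 new; branch {p=F, r=T} (q) contributes 2 new; branch {p=F, q=T, r=T} (none free) contributes 0 new; branch {r=T} (p, q) contributes 0 new; branch {q=T, r=T} (p) contributes 0 new; branch {q=F, r=T} (p) contributes 0 new. Total: 4.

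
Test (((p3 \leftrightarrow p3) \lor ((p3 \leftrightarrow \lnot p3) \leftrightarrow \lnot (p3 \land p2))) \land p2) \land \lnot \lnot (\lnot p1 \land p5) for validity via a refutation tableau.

Not valid

Assume the negation and expand:
Initial set: {\lnot ((((p3 \leftrightarrow p3) \lor ((p3 \leftrightarrow \lnot p3) \leftrightarrow \lnot (p3 \land p2))) \land p2) \land \lnot \lnot (\lnot p1 \land p5))}.
\lnot ((((p3 \leftrightarrow p3) \lor ((p3 \leftrightarrow \lnot p3) \leftrightarrow \lnot (p3 \land p2))) \land p2) \land \lnot \lnot (\lnot p1 \land p5)): β-rule — branch into \lnot (((p3 \leftrightarrow p3) \lor ((p3 \leftrightarrow \lnot p3) \leftrightarrow \lnot (p3 \land p2))) \land p2)  //  \lnot \lnot \lnot (\lnot p1 \land p5).
  branch 1 (add \lnot (((p3 \leftrightarrow p3) \lor ((p3 \leftrightarrow \lnot p3) \leftrightarrow \lnot (p3 \land p2))) \land p2)):
    \lnot (((p3 \leftrightarrow p3) \lor ((p3 \leftrightarrow \lnot p3) \leftrightarrow \lnot (p3 \land p2))) \land p2): β-rule — branch into \lnot ((p3 \leftrightarrow p3) \lor ((p3 \leftrightarrow \lnot p3) \leftrightarrow \lnot (p3 \land p2)))  //  \lnot p2.
      branch 1.1 (add \lnot ((p3 \leftrightarrow p3) \lor ((p3 \leftrightarrow \lnot p3) \leftrightarrow \lnot (p3 \land p2)))):
        \lnot ((p3 \leftrightarrow p3) \lor ((p3 \leftrightarrow \lnot p3) \leftrightarrow \lnot (p3 \land p2))): α-rule — add \lnot (p3 \leftrightarrow p3), \lnot ((p3 \leftrightarrow \lnot p3) \leftrightarrow \lnot (p3 \land p2)).
        \lnot (p3 \leftrightarrow p3): β-rule — branch into p3, \lnot p3  //  \lnot p3, p3.
          branch 1.1.1 (add p3, \lnot p3):
            × closes — contains both p3 and \lnot p3.
          branch 1.1.2 (add \lnot p3, p3):
            × closes — contains both p3 and \lnot p3.
      branch 1.2 (add \lnot p2):
        ○ open, literals {p2=F}.
  branch 2 (add \lnot \lnot \lnot (\lnot p1 \land p5)):
    \lnot \lnot \lnot (\lnot p1 \land p5): drop double negation, giving \lnot (\lnot p1 \land p5).
    \lnot (\lnot p1 \land p5): β-rule — branch into \lnot \lnot p1  //  \lnot p5.
      branch 2.1 (add \lnot \lnot p1):
        ○ open, literals {p1=T}.
      branch 2.2 (add \lnot p5):
        ○ open, literals {p5=F}.
2 branches closed, 3 open.
An open branch gives a countermodel: p2=F (unmentioned atoms arbitrary); under it the original formula is false.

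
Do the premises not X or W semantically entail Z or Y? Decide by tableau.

No

Initial set: {(not X or W); not (Z or Y)}.
not (Z or Y): α-rule — add not Z, not Y.
(not X or W): β-rule — branch into not X  //  W.
  branch 1 (add not X):
    ○ open, literals {X=F, Y=F, Z=F}.
  branch 2 (add W):
    ○ open, literals {W=T, Y=F, Z=F}.
0 branches closed, 2 open.
An open branch gives a countermodel: X=F, Y=F, Z=F (unmentioned atoms arbitrary); the premises hold there but the conclusion fails.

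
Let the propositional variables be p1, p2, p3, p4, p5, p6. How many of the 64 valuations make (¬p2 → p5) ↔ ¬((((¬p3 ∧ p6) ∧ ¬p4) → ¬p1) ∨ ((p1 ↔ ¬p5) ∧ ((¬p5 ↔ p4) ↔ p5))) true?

Initial set: {((¬p2 → p5) ↔ ¬((((¬p3 ∧ p6) ∧ ¬p4) → ¬p1) ∨ ((p1 ↔ ¬p5) ∧ ((¬p5 ↔ p4) ↔ p5))))}.
((¬p2 → p5) ↔ ¬((((¬p3 ∧ p6) ∧ ¬p4) → ¬p1) ∨ ((p1 ↔ ¬p5) ∧ ((¬p5 ↔ p4) ↔ p5)))): β-rule — branch into (¬p2 → p5), ¬((((¬p3 ∧ p6) ∧ ¬p4) → ¬p1) ∨ ((p1 ↔ ¬p5) ∧ ((¬p5 ↔ p4) ↔ p5)))  //  ¬(¬p2 → p5), ¬¬((((¬p3 ∧ p6) ∧ ¬p4) → ¬p1) ∨ ((p1 ↔ ¬p5) ∧ ((¬p5 ↔ p4) ↔ p5))).
  branch 1 (add (¬p2 → p5), ¬((((¬p3 ∧ p6) ∧ ¬p4) → ¬p1) ∨ ((p1 ↔ ¬p5) ∧ ((¬p5 ↔ p4) ↔ p5)))):
    ¬((((¬p3 ∧ p6) ∧ ¬p4) → ¬p1) ∨ ((p1 ↔ ¬p5) ∧ ((¬p5 ↔ p4) ↔ p5))): α-rule — add ¬(((¬p3 ∧ p6) ∧ ¬p4) → ¬p1), ¬((p1 ↔ ¬p5) ∧ ((¬p5 ↔ p4) ↔ p5)).
    ¬(((¬p3 ∧ p6) ∧ ¬p4) → ¬p1): α-rule — add ((¬p3 ∧ p6) ∧ ¬p4), ¬¬p1.
    ((¬p3 ∧ p6) ∧ ¬p4): α-rule — add (¬p3 ∧ p6), ¬p4.
    (¬p3 ∧ p6): α-rule — add ¬p3, p6.
    (¬p2 → p5): β-rule — branch into ¬¬p2  //  p5.
      branch 1.1 (add ¬¬p2):
        ¬((p1 ↔ ¬p5) ∧ ((¬p5 ↔ p4) ↔ p5)): β-rule — branch into ¬(p1 ↔ ¬p5)  //  ¬((¬p5 ↔ p4) ↔ p5).
          branch 1.1.1 (add ¬(p1 ↔ ¬p5)):
            ¬(p1 ↔ ¬p5): β-rule — branch into p1, ¬¬p5  //  ¬p1, ¬p5.
              branch 1.1.1.1 (add p1, ¬¬p5):
                ○ open, literals {p1=1, p2=1, p3=0, p4=0, p5=1, p6=1}.
              branch 1.1.1.2 (add ¬p1, ¬p5):
                × closes — contains both p1 and ¬p1.
          branch 1.1.2 (add ¬((¬p5 ↔ p4) ↔ p5)):
            ¬((¬p5 ↔ p4) ↔ p5): β-rule — branch into (¬p5 ↔ p4), ¬p5  //  ¬(¬p5 ↔ p4), p5.
              branch 1.1.2.1 (add (¬p5 ↔ p4), ¬p5):
                (¬p5 ↔ p4): β-rule — branch into ¬p5, p4  //  ¬¬p5, ¬p4.
                  branch 1.1.2.1.1 (add ¬p5, p4):
                    × closes — contains both p4 and ¬p4.
                  branch 1.1.2.1.2 (add ¬¬p5, ¬p4):
                    × closes — contains both p5 and ¬p5.
              branch 1.1.2.2 (add ¬(¬p5 ↔ p4), p5):
                ¬(¬p5 ↔ p4): β-rule — branch into ¬p5, ¬p4  //  ¬¬p5, p4.
                  branch 1.1.2.2.1 (add ¬p5, ¬p4):
                    × closes — contains both p5 and ¬p5.
                  branch 1.1.2.2.2 (add ¬¬p5, p4):
                    × closes — contains both p4 and ¬p4.
      branch 1.2 (add p5):
        ¬((p1 ↔ ¬p5) ∧ ((¬p5 ↔ p4) ↔ p5)): β-rule — branch into ¬(p1 ↔ ¬p5)  //  ¬((¬p5 ↔ p4) ↔ p5).
          branch 1.2.1 (add ¬(p1 ↔ ¬p5)):
            ¬(p1 ↔ ¬p5): β-rule — branch into p1, ¬¬p5  //  ¬p1, ¬p5.
              branch 1.2.1.1 (add p1, ¬¬p5):
                ○ open, literals {p1=1, p3=0, p4=0, p5=1, p6=1}.
              branch 1.2.1.2 (add ¬p1, ¬p5):
                × closes — contains both p1 and ¬p1.
          branch 1.2.2 (add ¬((¬p5 ↔ p4) ↔ p5)):
            ¬((¬p5 ↔ p4) ↔ p5): β-rule — branch into (¬p5 ↔ p4), ¬p5  //  ¬(¬p5 ↔ p4), p5.
              branch 1.2.2.1 (add (¬p5 ↔ p4), ¬p5):
                × closes — contains both p5 and ¬p5.
              branch 1.2.2.2 (add ¬(¬p5 ↔ p4), p5):
                ¬(¬p5 ↔ p4): β-rule — branch into ¬p5, ¬p4  //  ¬¬p5, p4.
                  branch 1.2.2.2.1 (add ¬p5, ¬p4):
                    × closes — contains both p5 and ¬p5.
                  branch 1.2.2.2.2 (add ¬¬p5, p4):
                    × closes — contains both p4 and ¬p4.
  branch 2 (add ¬(¬p2 → p5), ¬¬((((¬p3 ∧ p6) ∧ ¬p4) → ¬p1) ∨ ((p1 ↔ ¬p5) ∧ ((¬p5 ↔ p4) ↔ p5)))):
    ¬(¬p2 → p5): α-rule — add ¬p2, ¬p5.
    ¬¬((((¬p3 ∧ p6) ∧ ¬p4) → ¬p1) ∨ ((p1 ↔ ¬p5) ∧ ((¬p5 ↔ p4) ↔ p5))): β-rule — branch into (((¬p3 ∧ p6) ∧ ¬p4) → ¬p1)  //  ((p1 ↔ ¬p5) ∧ ((¬p5 ↔ p4) ↔ p5)).
      branch 2.1 (add (((¬p3 ∧ p6) ∧ ¬p4) → ¬p1)):
        (((¬p3 ∧ p6) ∧ ¬p4) → ¬p1): β-rule — branch into ¬((¬p3 ∧ p6) ∧ ¬p4)  //  ¬p1.
          branch 2.1.1 (add ¬((¬p3 ∧ p6) ∧ ¬p4)):
            ¬((¬p3 ∧ p6) ∧ ¬p4): β-rule — branch into ¬(¬p3 ∧ p6)  //  ¬¬p4.
              branch 2.1.1.1 (add ¬(¬p3 ∧ p6)):
                ¬(¬p3 ∧ p6): β-rule — branch into ¬¬p3  //  ¬p6.
                  branch 2.1.1.1.1 (add ¬¬p3):
                    ○ open, literals {p2=0, p3=1, p5=0}.
                  branch 2.1.1.1.2 (add ¬p6):
                    ○ open, literals {p2=0, p5=0, p6=0}.
              branch 2.1.1.2 (add ¬¬p4):
                ○ open, literals {p2=0, p4=1, p5=0}.
          branch 2.1.2 (add ¬p1):
            ○ open, literals {p1=0, p2=0, p5=0}.
      branch 2.2 (add ((p1 ↔ ¬p5) ∧ ((¬p5 ↔ p4) ↔ p5))):
        ((p1 ↔ ¬p5) ∧ ((¬p5 ↔ p4) ↔ p5)): α-rule — add (p1 ↔ ¬p5), ((¬p5 ↔ p4) ↔ p5).
        (p1 ↔ ¬p5): β-rule — branch into p1, ¬p5  //  ¬p1, ¬¬p5.
          branch 2.2.1 (add p1, ¬p5):
            ((¬p5 ↔ p4) ↔ p5): β-rule — branch into (¬p5 ↔ p4), p5  //  ¬(¬p5 ↔ p4), ¬p5.
              branch 2.2.1.1 (add (¬p5 ↔ p4), p5):
                × closes — contains both p5 and ¬p5.
              branch 2.2.1.2 (add ¬(¬p5 ↔ p4), ¬p5):
                ¬(¬p5 ↔ p4): β-rule — branch into ¬p5, ¬p4  //  ¬¬p5, p4.
                  branch 2.2.1.2.1 (add ¬p5, ¬p4):
                    ○ open, literals {p1=1, p2=0, p4=0, p5=0}.
                  branch 2.2.1.2.2 (add ¬¬p5, p4):
                    × closes — contains both p5 and ¬p5.
          branch 2.2.2 (add ¬p1, ¬¬p5):
            × closes — contains both p5 and ¬p5.
12 branches closed, 7 open.
Each open branch fixes some atoms; the unmentioned ones are free. Counting distinct full assignments: branch {p1=1, p2=1, p3=0, p4=0, p5=1, p6=1} (none free) contributes 1 new; branch {p1=1, p3=0, p4=0, p5=1, p6=1} (p2) contributes 1 new; branch {p2=0, p3=1, p5=0} (p1, p4, p6) contributes 8 new; branch {p2=0, p5=0, p6=0} (p1, p3, p4) contributes 4 new; branch {p2=0, p4=1, p5=0} (p1, p3, p6) contributes 2 new; branch {p1=0, p2=0, p5=0} (p3, p4, p6) contributes 1 new; branch {p1=1, p2=0, p4=0, p5=0} (p3, p6) contributes 1 new. Total: 18.

18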